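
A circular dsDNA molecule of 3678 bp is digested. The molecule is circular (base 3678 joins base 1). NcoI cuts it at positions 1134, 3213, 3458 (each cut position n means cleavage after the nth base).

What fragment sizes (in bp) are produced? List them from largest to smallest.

Circular molecule, 3 cuts → 3 fragments:
  3213 − 1134 = 2079 bp
  3458 − 3213 = 245 bp
  wrap: 3678 − 3458 + 1134 = 1354 bp
Sorted largest to smallest: 2079, 1354, 245 bp.

2079, 1354, 245 bp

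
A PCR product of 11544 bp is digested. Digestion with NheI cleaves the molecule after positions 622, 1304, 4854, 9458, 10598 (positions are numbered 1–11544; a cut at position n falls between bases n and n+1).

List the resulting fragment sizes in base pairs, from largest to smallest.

4604, 3550, 1140, 946, 682, 622 bp

Linear molecule, 5 cuts → 6 fragments:
  622 − 0 = 622 bp
  1304 − 622 = 682 bp
  4854 − 1304 = 3550 bp
  9458 − 4854 = 4604 bp
  10598 − 9458 = 1140 bp
  11544 − 10598 = 946 bp
Sorted largest to smallest: 4604, 3550, 1140, 946, 682, 622 bp.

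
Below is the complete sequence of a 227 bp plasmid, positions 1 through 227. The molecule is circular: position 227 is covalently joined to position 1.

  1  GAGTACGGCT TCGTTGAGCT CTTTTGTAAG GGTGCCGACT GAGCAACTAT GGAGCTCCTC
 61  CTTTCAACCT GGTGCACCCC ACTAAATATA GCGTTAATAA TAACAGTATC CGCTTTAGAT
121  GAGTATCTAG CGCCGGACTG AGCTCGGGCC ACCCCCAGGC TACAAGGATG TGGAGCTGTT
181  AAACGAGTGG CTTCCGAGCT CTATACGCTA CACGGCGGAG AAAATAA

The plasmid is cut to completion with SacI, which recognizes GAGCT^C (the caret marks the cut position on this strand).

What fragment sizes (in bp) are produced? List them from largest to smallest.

88, 56, 47, 36 bp

SacI sites (GAGCTC) start at positions 16, 52, 140, 196.
SacI cuts after base 5 of each site (before the last base), so after positions 20, 56, 144, 200.
Circular molecule, 4 cuts → 4 fragments:
  21–56 → 36 bp
  57–144 → 88 bp
  145–200 → 56 bp
  201–227 then 1–20 → 27 + 20 = 47 bp
Sorted largest to smallest: 88, 56, 47, 36 bp.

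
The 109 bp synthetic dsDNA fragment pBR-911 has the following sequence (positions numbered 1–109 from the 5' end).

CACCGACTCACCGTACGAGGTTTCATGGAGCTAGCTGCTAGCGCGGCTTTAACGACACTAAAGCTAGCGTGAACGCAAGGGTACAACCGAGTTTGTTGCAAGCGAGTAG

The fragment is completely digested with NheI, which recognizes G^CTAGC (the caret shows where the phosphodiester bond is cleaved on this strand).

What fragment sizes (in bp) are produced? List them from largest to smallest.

46, 30, 26, 7 bp

NheI sites (GCTAGC) start at positions 30, 37, 63.
NheI cuts after the first base of each site, so after positions 30, 37, 63.
Linear molecule, 3 cuts → 4 fragments:
  1–30 → 30 bp
  31–37 → 7 bp
  38–63 → 26 bp
  64–109 → 46 bp
Sorted largest to smallest: 46, 30, 26, 7 bp.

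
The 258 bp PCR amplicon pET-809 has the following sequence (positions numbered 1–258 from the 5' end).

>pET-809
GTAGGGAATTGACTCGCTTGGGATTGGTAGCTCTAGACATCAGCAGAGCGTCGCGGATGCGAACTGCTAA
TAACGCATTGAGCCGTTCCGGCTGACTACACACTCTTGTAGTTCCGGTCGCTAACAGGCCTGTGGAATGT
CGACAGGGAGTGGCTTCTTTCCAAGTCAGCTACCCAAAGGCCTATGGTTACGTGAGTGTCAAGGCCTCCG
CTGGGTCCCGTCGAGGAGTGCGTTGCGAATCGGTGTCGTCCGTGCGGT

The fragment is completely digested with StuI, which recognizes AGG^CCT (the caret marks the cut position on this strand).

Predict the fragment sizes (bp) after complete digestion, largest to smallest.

StuI sites (AGGCCT) start at positions 126, 178, 202.
StuI cuts after base 3 of each site, so after positions 128, 180, 204.
Linear molecule, 3 cuts → 4 fragments:
  1–128 → 128 bp
  129–180 → 52 bp
  181–204 → 24 bp
  205–258 → 54 bp
Sorted largest to smallest: 128, 54, 52, 24 bp.

128, 54, 52, 24 bp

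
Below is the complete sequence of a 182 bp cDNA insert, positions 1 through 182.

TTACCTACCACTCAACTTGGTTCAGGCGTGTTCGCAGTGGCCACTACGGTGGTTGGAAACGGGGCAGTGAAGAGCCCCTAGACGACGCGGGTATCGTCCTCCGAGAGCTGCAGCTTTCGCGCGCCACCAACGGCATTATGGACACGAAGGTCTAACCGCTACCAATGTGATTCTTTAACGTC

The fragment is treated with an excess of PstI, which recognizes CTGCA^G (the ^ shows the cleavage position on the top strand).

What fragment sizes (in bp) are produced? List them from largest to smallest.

The PstI site (CTGCAG) starts at position 108.
PstI cuts after base 5 of each site (before the last base), so after position 112.
Linear molecule, 1 cut → 2 fragments:
  1–112 → 112 bp
  113–182 → 70 bp
Sorted largest to smallest: 112, 70 bp.

112, 70 bp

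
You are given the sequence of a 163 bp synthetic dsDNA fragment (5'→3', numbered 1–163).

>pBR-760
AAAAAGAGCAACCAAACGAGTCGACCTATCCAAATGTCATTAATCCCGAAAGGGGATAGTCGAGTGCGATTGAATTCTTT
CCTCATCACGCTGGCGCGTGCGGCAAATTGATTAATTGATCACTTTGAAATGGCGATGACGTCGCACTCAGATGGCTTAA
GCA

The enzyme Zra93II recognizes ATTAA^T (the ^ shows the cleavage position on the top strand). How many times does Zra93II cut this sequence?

2

ATTAAT occurs starting at positions 39, 111.
Zra93II cuts at 2 sites.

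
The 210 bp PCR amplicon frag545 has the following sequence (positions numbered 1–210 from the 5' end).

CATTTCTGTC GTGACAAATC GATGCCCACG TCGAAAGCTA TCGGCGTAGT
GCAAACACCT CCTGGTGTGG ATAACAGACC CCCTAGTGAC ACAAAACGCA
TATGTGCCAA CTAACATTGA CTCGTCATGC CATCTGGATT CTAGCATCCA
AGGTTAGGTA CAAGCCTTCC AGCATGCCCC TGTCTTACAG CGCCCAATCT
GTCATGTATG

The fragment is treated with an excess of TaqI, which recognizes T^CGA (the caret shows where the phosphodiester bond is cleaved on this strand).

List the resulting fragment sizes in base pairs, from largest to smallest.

TaqI sites (TCGA) start at positions 19, 31.
TaqI cuts after the first base of each site, so after positions 19, 31.
Linear molecule, 2 cuts → 3 fragments:
  1–19 → 19 bp
  20–31 → 12 bp
  32–210 → 179 bp
Sorted largest to smallest: 179, 19, 12 bp.

179, 19, 12 bp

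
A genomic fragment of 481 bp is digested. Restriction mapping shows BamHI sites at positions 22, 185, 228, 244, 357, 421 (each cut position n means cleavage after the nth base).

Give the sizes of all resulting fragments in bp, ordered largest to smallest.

Linear molecule, 6 cuts → 7 fragments:
  22 − 0 = 22 bp
  185 − 22 = 163 bp
  228 − 185 = 43 bp
  244 − 228 = 16 bp
  357 − 244 = 113 bp
  421 − 357 = 64 bp
  481 − 421 = 60 bp
Sorted largest to smallest: 163, 113, 64, 60, 43, 22, 16 bp.

163, 113, 64, 60, 43, 22, 16 bp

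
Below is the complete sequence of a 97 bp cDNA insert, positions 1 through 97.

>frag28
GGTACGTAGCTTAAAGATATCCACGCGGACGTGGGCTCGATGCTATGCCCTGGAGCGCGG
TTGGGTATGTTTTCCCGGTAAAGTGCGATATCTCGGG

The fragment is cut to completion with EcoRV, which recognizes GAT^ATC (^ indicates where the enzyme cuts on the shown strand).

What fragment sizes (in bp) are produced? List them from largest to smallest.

EcoRV sites (GATATC) start at positions 16, 87.
EcoRV cuts after base 3 of each site, so after positions 18, 89.
Linear molecule, 2 cuts → 3 fragments:
  1–18 → 18 bp
  19–89 → 71 bp
  90–97 → 8 bp
Sorted largest to smallest: 71, 18, 8 bp.

71, 18, 8 bp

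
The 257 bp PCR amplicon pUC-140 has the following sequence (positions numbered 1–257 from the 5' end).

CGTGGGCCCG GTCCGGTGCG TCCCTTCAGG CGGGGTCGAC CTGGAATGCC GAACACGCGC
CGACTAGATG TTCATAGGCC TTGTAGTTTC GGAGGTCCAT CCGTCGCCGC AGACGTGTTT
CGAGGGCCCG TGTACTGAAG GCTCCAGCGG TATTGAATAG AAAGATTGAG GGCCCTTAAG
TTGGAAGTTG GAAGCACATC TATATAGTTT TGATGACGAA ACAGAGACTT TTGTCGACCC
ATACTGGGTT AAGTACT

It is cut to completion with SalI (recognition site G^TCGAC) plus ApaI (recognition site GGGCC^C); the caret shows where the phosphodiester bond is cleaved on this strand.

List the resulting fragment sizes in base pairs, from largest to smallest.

SalI sites (GTCGAC) start at positions 35, 233.
SalI cuts after the first base of each site, so after positions 35, 233.
ApaI sites (GGGCCC) start at positions 4, 124, 170.
ApaI cuts after base 5 of each site (before the last base), so after positions 8, 128, 174.
Combined cut positions: 8, 35, 128, 174, 233.
Linear molecule, 5 cuts → 6 fragments:
  1–8 → 8 bp
  9–35 → 27 bp
  36–128 → 93 bp
  129–174 → 46 bp
  175–233 → 59 bp
  234–257 → 24 bp
Sorted largest to smallest: 93, 59, 46, 27, 24, 8 bp.

93, 59, 46, 27, 24, 8 bp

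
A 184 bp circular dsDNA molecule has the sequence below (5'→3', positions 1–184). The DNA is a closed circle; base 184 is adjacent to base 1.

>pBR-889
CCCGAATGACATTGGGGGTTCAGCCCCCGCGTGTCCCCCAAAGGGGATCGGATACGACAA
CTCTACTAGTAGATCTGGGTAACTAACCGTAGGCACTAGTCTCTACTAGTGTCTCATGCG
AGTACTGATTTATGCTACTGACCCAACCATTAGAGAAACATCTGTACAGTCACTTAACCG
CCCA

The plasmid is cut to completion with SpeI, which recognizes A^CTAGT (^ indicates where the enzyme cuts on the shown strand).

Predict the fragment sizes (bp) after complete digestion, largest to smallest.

SpeI sites (ACTAGT) start at positions 65, 95, 105.
SpeI cuts after the first base of each site, so after positions 65, 95, 105.
Circular molecule, 3 cuts → 3 fragments:
  66–95 → 30 bp
  96–105 → 10 bp
  106–184 then 1–65 → 79 + 65 = 144 bp
Sorted largest to smallest: 144, 30, 10 bp.

144, 30, 10 bp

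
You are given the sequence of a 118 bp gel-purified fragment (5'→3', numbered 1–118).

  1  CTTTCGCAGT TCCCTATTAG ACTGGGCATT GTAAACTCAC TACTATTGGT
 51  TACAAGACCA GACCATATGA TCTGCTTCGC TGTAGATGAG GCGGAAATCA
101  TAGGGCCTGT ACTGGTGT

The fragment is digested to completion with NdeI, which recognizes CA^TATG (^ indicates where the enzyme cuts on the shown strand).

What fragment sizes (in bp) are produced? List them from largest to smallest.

65, 53 bp

The NdeI site (CATATG) starts at position 64.
NdeI cuts after base 2 of each site, so after position 65.
Linear molecule, 1 cut → 2 fragments:
  1–65 → 65 bp
  66–118 → 53 bp
Sorted largest to smallest: 65, 53 bp.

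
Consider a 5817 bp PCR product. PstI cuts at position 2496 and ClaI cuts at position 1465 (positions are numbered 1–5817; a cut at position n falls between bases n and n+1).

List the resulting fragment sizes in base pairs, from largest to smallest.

Combined cut positions (sorted): 1465, 2496.
Linear molecule, 2 cuts → 3 fragments:
  1465 − 0 = 1465 bp
  2496 − 1465 = 1031 bp
  5817 − 2496 = 3321 bp
Sorted largest to smallest: 3321, 1465, 1031 bp.

3321, 1465, 1031 bp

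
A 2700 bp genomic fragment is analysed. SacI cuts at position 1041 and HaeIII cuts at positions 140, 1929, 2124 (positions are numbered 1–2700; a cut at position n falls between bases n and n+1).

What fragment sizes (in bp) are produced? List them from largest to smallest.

Combined cut positions (sorted): 140, 1041, 1929, 2124.
Linear molecule, 4 cuts → 5 fragments:
  140 − 0 = 140 bp
  1041 − 140 = 901 bp
  1929 − 1041 = 888 bp
  2124 − 1929 = 195 bp
  2700 − 2124 = 576 bp
Sorted largest to smallest: 901, 888, 576, 195, 140 bp.

901, 888, 576, 195, 140 bp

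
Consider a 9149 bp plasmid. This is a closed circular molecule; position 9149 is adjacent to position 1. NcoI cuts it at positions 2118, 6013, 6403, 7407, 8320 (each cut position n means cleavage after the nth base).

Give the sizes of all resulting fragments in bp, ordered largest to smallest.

Circular molecule, 5 cuts → 5 fragments:
  6013 − 2118 = 3895 bp
  6403 − 6013 = 390 bp
  7407 − 6403 = 1004 bp
  8320 − 7407 = 913 bp
  wrap: 9149 − 8320 + 2118 = 2947 bp
Sorted largest to smallest: 3895, 2947, 1004, 913, 390 bp.

3895, 2947, 1004, 913, 390 bp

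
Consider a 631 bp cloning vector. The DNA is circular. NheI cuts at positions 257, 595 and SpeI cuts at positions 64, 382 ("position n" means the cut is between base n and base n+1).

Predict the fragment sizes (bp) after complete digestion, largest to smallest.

213, 193, 125, 100 bp

Combined cut positions (sorted): 64, 257, 382, 595.
Circular molecule, 4 cuts → 4 fragments:
  257 − 64 = 193 bp
  382 − 257 = 125 bp
  595 − 382 = 213 bp
  wrap: 631 − 595 + 64 = 100 bp
Sorted largest to smallest: 213, 193, 125, 100 bp.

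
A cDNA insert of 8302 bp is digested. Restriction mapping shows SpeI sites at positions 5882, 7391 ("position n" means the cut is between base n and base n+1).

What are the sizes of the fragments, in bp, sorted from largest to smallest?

Linear molecule, 2 cuts → 3 fragments:
  5882 − 0 = 5882 bp
  7391 − 5882 = 1509 bp
  8302 − 7391 = 911 bp
Sorted largest to smallest: 5882, 1509, 911 bp.

5882, 1509, 911 bp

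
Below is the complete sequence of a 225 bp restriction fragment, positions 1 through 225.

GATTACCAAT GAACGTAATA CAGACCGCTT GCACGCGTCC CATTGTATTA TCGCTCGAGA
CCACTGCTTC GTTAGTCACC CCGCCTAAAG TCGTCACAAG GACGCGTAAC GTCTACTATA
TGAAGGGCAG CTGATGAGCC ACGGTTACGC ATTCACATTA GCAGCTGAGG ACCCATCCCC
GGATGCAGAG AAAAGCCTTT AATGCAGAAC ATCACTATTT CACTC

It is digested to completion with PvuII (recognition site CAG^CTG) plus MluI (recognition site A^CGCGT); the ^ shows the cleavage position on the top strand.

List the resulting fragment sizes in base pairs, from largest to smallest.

PvuII sites (CAGCTG) start at positions 128, 162.
PvuII cuts after base 3 of each site, so after positions 130, 164.
MluI sites (ACGCGT) start at positions 33, 102.
MluI cuts after the first base of each site, so after positions 33, 102.
Combined cut positions: 33, 102, 130, 164.
Linear molecule, 4 cuts → 5 fragments:
  1–33 → 33 bp
  34–102 → 69 bp
  103–130 → 28 bp
  131–164 → 34 bp
  165–225 → 61 bp
Sorted largest to smallest: 69, 61, 34, 33, 28 bp.

69, 61, 34, 33, 28 bp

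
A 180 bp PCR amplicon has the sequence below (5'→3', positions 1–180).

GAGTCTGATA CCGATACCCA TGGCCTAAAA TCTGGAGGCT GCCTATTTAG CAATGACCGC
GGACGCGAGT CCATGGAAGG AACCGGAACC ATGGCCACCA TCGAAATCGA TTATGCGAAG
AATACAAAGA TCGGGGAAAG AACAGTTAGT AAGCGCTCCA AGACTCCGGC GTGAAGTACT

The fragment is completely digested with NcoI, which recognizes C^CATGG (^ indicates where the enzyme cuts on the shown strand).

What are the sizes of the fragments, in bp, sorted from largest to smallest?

91, 53, 18, 18 bp

NcoI sites (CCATGG) start at positions 18, 71, 89.
NcoI cuts after the first base of each site, so after positions 18, 71, 89.
Linear molecule, 3 cuts → 4 fragments:
  1–18 → 18 bp
  19–71 → 53 bp
  72–89 → 18 bp
  90–180 → 91 bp
Sorted largest to smallest: 91, 53, 18, 18 bp.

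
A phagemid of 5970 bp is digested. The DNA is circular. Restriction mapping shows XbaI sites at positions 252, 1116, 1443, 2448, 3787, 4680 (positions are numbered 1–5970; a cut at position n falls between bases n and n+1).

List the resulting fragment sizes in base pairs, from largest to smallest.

1542, 1339, 1005, 893, 864, 327 bp

Circular molecule, 6 cuts → 6 fragments:
  1116 − 252 = 864 bp
  1443 − 1116 = 327 bp
  2448 − 1443 = 1005 bp
  3787 − 2448 = 1339 bp
  4680 − 3787 = 893 bp
  wrap: 5970 − 4680 + 252 = 1542 bp
Sorted largest to smallest: 1542, 1339, 1005, 893, 864, 327 bp.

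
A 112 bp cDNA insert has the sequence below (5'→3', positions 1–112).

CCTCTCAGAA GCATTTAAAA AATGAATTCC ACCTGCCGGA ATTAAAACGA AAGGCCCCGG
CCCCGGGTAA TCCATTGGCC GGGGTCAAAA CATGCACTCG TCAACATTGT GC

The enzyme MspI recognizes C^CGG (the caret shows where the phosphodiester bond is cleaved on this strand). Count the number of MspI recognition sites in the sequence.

CCGG occurs starting at positions 36, 57, 63, 79.
MspI cuts at 4 sites.

4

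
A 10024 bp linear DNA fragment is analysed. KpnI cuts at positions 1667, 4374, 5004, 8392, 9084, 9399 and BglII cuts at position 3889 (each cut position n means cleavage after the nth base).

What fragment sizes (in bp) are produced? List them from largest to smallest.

Combined cut positions (sorted): 1667, 3889, 4374, 5004, 8392, 9084, 9399.
Linear molecule, 7 cuts → 8 fragments:
  1667 − 0 = 1667 bp
  3889 − 1667 = 2222 bp
  4374 − 3889 = 485 bp
  5004 − 4374 = 630 bp
  8392 − 5004 = 3388 bp
  9084 − 8392 = 692 bp
  9399 − 9084 = 315 bp
  10024 − 9399 = 625 bp
Sorted largest to smallest: 3388, 2222, 1667, 692, 630, 625, 485, 315 bp.

3388, 2222, 1667, 692, 630, 625, 485, 315 bp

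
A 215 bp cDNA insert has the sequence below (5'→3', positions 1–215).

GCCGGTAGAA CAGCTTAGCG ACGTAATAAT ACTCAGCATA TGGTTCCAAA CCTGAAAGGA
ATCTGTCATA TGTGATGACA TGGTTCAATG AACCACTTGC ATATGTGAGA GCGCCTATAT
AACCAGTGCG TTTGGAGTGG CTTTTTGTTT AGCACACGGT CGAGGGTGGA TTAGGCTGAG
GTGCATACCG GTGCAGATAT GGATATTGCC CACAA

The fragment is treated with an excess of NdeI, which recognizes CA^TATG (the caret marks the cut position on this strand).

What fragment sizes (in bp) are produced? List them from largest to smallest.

114, 38, 33, 30 bp

NdeI sites (CATATG) start at positions 37, 67, 100.
NdeI cuts after base 2 of each site, so after positions 38, 68, 101.
Linear molecule, 3 cuts → 4 fragments:
  1–38 → 38 bp
  39–68 → 30 bp
  69–101 → 33 bp
  102–215 → 114 bp
Sorted largest to smallest: 114, 38, 33, 30 bp.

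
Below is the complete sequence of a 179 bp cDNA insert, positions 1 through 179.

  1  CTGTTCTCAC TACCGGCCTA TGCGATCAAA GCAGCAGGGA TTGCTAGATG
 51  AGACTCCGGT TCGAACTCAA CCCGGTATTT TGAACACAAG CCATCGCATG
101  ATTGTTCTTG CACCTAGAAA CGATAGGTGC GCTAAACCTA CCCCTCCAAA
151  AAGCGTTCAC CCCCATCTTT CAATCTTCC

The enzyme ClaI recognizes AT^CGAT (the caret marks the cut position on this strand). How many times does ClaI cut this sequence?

0

No occurrence of ATCGAT is present in the sequence.
ClaI does not cut: 0 sites.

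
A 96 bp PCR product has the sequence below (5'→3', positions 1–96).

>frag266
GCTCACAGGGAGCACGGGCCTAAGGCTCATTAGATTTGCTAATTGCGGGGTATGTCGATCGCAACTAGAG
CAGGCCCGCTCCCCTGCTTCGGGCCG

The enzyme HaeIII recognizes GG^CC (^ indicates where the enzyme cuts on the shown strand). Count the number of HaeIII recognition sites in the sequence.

GGCC occurs starting at positions 17, 73, 92.
HaeIII cuts at 3 sites.

3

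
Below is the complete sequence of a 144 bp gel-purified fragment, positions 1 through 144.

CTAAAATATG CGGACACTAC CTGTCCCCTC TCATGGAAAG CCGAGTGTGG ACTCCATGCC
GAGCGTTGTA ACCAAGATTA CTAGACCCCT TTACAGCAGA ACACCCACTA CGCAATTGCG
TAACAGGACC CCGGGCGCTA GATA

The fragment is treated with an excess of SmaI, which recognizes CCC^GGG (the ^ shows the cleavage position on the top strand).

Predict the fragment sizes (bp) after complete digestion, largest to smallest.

132, 12 bp

The SmaI site (CCCGGG) starts at position 130.
SmaI cuts after base 3 of each site, so after position 132.
Linear molecule, 1 cut → 2 fragments:
  1–132 → 132 bp
  133–144 → 12 bp
Sorted largest to smallest: 132, 12 bp.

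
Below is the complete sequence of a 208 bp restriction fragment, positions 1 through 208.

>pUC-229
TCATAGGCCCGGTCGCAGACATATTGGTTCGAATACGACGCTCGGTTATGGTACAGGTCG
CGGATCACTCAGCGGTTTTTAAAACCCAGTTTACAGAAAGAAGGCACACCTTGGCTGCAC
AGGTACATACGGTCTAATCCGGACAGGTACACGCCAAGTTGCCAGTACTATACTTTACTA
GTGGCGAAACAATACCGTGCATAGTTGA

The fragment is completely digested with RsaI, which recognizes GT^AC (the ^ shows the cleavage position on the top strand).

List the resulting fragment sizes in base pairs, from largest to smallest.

72, 52, 42, 24, 18 bp

RsaI sites (GTAC) start at positions 51, 123, 147, 165.
RsaI cuts after base 2 of each site, so after positions 52, 124, 148, 166.
Linear molecule, 4 cuts → 5 fragments:
  1–52 → 52 bp
  53–124 → 72 bp
  125–148 → 24 bp
  149–166 → 18 bp
  167–208 → 42 bp
Sorted largest to smallest: 72, 52, 42, 24, 18 bp.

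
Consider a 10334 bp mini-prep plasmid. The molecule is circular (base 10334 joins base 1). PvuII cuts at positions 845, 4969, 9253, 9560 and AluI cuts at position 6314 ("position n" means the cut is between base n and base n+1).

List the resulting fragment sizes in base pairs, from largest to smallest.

4124, 2939, 1619, 1345, 307 bp

Combined cut positions (sorted): 845, 4969, 6314, 9253, 9560.
Circular molecule, 5 cuts → 5 fragments:
  4969 − 845 = 4124 bp
  6314 − 4969 = 1345 bp
  9253 − 6314 = 2939 bp
  9560 − 9253 = 307 bp
  wrap: 10334 − 9560 + 845 = 1619 bp
Sorted largest to smallest: 4124, 2939, 1619, 1345, 307 bp.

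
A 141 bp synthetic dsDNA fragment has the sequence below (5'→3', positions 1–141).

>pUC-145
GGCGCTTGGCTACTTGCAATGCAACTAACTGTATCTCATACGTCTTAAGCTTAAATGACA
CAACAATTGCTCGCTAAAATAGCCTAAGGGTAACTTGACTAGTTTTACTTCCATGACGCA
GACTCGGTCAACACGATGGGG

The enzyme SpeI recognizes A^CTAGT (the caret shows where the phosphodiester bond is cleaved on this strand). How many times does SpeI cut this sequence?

1

ACTAGT occurs starting at position 98.
SpeI cuts at 1 site.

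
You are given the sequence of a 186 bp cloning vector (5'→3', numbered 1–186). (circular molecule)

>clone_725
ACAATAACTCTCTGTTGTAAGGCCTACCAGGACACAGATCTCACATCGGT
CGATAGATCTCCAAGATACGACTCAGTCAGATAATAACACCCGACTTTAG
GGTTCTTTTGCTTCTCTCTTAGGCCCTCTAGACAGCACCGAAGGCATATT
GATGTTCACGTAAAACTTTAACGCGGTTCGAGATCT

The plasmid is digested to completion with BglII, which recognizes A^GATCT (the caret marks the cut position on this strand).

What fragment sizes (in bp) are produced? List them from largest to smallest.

126, 41, 19 bp

BglII sites (AGATCT) start at positions 36, 55, 181.
BglII cuts after the first base of each site, so after positions 36, 55, 181.
Circular molecule, 3 cuts → 3 fragments:
  37–55 → 19 bp
  56–181 → 126 bp
  182–186 then 1–36 → 5 + 36 = 41 bp
Sorted largest to smallest: 126, 41, 19 bp.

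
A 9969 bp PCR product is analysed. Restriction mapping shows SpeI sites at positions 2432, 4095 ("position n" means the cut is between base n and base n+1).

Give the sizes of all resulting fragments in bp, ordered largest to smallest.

5874, 2432, 1663 bp

Linear molecule, 2 cuts → 3 fragments:
  2432 − 0 = 2432 bp
  4095 − 2432 = 1663 bp
  9969 − 4095 = 5874 bp
Sorted largest to smallest: 5874, 2432, 1663 bp.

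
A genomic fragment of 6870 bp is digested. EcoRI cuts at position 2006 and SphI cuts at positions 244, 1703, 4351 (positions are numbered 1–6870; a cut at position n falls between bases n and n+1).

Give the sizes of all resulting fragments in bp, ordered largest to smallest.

Combined cut positions (sorted): 244, 1703, 2006, 4351.
Linear molecule, 4 cuts → 5 fragments:
  244 − 0 = 244 bp
  1703 − 244 = 1459 bp
  2006 − 1703 = 303 bp
  4351 − 2006 = 2345 bp
  6870 − 4351 = 2519 bp
Sorted largest to smallest: 2519, 2345, 1459, 303, 244 bp.

2519, 2345, 1459, 303, 244 bp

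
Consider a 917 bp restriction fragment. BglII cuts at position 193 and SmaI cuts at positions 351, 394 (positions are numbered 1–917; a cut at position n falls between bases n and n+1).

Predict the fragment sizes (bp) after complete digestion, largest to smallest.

Combined cut positions (sorted): 193, 351, 394.
Linear molecule, 3 cuts → 4 fragments:
  193 − 0 = 193 bp
  351 − 193 = 158 bp
  394 − 351 = 43 bp
  917 − 394 = 523 bp
Sorted largest to smallest: 523, 193, 158, 43 bp.

523, 193, 158, 43 bp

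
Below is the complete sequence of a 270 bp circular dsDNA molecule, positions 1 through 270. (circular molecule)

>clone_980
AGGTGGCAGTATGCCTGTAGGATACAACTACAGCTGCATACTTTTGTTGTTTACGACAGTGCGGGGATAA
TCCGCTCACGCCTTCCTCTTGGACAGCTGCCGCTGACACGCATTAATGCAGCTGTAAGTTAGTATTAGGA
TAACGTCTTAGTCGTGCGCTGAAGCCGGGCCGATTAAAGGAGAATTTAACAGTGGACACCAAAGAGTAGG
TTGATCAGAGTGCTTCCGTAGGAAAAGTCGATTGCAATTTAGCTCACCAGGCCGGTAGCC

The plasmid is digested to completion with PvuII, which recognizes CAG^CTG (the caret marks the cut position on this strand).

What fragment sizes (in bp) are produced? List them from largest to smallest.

PvuII sites (CAGCTG) start at positions 31, 94, 119.
PvuII cuts after base 3 of each site, so after positions 33, 96, 121.
Circular molecule, 3 cuts → 3 fragments:
  34–96 → 63 bp
  97–121 → 25 bp
  122–270 then 1–33 → 149 + 33 = 182 bp
Sorted largest to smallest: 182, 63, 25 bp.

182, 63, 25 bp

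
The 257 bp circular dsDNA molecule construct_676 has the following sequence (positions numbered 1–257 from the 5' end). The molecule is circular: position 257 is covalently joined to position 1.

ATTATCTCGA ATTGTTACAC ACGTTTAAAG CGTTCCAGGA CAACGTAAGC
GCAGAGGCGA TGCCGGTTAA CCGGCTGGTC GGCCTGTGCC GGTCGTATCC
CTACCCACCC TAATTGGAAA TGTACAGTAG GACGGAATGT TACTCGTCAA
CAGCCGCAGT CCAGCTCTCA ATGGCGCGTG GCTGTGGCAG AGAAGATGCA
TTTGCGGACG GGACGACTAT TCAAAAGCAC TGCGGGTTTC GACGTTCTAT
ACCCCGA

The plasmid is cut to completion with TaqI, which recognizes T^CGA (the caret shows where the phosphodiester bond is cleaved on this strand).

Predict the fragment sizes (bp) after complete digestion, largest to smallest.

232, 25 bp

TaqI sites (TCGA) start at positions 7, 239.
TaqI cuts after the first base of each site, so after positions 7, 239.
Circular molecule, 2 cuts → 2 fragments:
  8–239 → 232 bp
  240–257 then 1–7 → 18 + 7 = 25 bp
Sorted largest to smallest: 232, 25 bp.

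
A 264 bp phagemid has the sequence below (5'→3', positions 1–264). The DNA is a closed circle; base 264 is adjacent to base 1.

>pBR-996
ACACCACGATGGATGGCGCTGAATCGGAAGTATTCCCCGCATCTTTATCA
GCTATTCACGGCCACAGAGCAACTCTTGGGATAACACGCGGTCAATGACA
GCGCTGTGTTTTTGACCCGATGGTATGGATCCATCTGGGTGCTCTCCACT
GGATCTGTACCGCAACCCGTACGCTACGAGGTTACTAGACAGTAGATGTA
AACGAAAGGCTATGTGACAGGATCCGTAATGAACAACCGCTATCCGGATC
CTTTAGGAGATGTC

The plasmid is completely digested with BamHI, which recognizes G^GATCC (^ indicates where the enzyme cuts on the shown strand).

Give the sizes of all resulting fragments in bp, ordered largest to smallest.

145, 93, 26 bp

BamHI sites (GGATCC) start at positions 127, 220, 246.
BamHI cuts after the first base of each site, so after positions 127, 220, 246.
Circular molecule, 3 cuts → 3 fragments:
  128–220 → 93 bp
  221–246 → 26 bp
  247–264 then 1–127 → 18 + 127 = 145 bp
Sorted largest to smallest: 145, 93, 26 bp.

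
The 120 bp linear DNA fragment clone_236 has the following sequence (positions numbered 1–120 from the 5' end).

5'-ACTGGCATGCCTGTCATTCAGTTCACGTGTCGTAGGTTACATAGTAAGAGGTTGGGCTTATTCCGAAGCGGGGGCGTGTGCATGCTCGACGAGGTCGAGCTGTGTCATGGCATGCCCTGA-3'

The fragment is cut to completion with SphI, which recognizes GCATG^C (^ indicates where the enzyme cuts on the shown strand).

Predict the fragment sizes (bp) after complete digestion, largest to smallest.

75, 30, 9, 6 bp

SphI sites (GCATGC) start at positions 5, 80, 110.
SphI cuts after base 5 of each site (before the last base), so after positions 9, 84, 114.
Linear molecule, 3 cuts → 4 fragments:
  1–9 → 9 bp
  10–84 → 75 bp
  85–114 → 30 bp
  115–120 → 6 bp
Sorted largest to smallest: 75, 30, 9, 6 bp.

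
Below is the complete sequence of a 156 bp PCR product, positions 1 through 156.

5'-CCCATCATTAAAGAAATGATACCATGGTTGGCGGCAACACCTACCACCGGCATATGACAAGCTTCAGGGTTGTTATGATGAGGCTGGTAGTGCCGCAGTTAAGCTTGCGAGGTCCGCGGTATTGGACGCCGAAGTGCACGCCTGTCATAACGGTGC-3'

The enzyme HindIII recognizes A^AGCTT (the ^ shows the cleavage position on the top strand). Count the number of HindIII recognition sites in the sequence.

AAGCTT occurs starting at positions 59, 101.
HindIII cuts at 2 sites.

2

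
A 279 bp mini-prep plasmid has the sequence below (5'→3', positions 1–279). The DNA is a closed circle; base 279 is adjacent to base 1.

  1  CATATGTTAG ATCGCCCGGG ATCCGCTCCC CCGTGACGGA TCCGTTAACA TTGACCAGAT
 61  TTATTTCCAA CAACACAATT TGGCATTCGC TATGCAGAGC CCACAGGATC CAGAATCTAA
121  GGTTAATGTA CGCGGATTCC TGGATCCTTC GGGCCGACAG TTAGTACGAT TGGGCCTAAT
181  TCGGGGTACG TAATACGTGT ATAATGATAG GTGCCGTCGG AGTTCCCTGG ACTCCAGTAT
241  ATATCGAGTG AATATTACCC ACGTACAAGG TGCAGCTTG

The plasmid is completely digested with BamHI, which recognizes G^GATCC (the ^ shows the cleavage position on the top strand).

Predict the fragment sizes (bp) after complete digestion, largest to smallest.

156, 68, 36, 19 bp

BamHI sites (GGATCC) start at positions 19, 38, 106, 142.
BamHI cuts after the first base of each site, so after positions 19, 38, 106, 142.
Circular molecule, 4 cuts → 4 fragments:
  20–38 → 19 bp
  39–106 → 68 bp
  107–142 → 36 bp
  143–279 then 1–19 → 137 + 19 = 156 bp
Sorted largest to smallest: 156, 68, 36, 19 bp.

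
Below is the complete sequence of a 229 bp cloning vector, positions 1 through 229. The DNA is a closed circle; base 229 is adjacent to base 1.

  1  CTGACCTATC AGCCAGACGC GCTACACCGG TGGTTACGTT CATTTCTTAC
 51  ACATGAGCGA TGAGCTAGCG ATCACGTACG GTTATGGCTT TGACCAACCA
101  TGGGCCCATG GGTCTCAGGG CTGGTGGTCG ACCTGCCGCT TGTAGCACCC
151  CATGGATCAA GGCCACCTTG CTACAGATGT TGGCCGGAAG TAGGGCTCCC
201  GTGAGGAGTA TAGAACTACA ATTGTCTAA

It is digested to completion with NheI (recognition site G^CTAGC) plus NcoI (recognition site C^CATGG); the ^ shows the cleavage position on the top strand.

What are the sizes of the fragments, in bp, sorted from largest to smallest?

143, 44, 34, 8 bp

The NheI site (GCTAGC) starts at position 64.
NheI cuts after the first base of each site, so after position 64.
NcoI sites (CCATGG) start at positions 98, 106, 150.
NcoI cuts after the first base of each site, so after positions 98, 106, 150.
Combined cut positions: 64, 98, 106, 150.
Circular molecule, 4 cuts → 4 fragments:
  65–98 → 34 bp
  99–106 → 8 bp
  107–150 → 44 bp
  151–229 then 1–64 → 79 + 64 = 143 bp
Sorted largest to smallest: 143, 44, 34, 8 bp.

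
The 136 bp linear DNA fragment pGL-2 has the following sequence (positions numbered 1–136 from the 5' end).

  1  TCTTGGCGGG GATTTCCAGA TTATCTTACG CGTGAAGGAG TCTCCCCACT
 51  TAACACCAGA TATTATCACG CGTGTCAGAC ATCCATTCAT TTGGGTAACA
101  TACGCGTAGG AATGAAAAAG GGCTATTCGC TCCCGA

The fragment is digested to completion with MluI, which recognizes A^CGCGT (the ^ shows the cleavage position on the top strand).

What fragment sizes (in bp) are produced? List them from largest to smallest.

40, 34, 34, 28 bp

MluI sites (ACGCGT) start at positions 28, 68, 102.
MluI cuts after the first base of each site, so after positions 28, 68, 102.
Linear molecule, 3 cuts → 4 fragments:
  1–28 → 28 bp
  29–68 → 40 bp
  69–102 → 34 bp
  103–136 → 34 bp
Sorted largest to smallest: 40, 34, 34, 28 bp.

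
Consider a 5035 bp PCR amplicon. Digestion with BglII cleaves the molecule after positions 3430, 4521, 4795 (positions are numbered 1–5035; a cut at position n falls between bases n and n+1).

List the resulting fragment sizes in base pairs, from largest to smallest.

Linear molecule, 3 cuts → 4 fragments:
  3430 − 0 = 3430 bp
  4521 − 3430 = 1091 bp
  4795 − 4521 = 274 bp
  5035 − 4795 = 240 bp
Sorted largest to smallest: 3430, 1091, 274, 240 bp.

3430, 1091, 274, 240 bp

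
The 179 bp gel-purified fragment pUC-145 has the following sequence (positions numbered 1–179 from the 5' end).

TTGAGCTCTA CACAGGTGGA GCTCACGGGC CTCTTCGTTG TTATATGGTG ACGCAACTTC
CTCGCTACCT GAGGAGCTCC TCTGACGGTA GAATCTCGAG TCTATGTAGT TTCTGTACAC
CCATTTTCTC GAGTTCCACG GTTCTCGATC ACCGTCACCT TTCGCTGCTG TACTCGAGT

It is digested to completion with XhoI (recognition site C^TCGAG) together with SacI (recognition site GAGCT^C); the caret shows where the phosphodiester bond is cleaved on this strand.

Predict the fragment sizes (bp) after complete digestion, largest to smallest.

XhoI sites (CTCGAG) start at positions 95, 128, 173.
XhoI cuts after the first base of each site, so after positions 95, 128, 173.
SacI sites (GAGCTC) start at positions 3, 19, 74.
SacI cuts after base 5 of each site (before the last base), so after positions 7, 23, 78.
Combined cut positions: 7, 23, 78, 95, 128, 173.
Linear molecule, 6 cuts → 7 fragments:
  1–7 → 7 bp
  8–23 → 16 bp
  24–78 → 55 bp
  79–95 → 17 bp
  96–128 → 33 bp
  129–173 → 45 bp
  174–179 → 6 bp
Sorted largest to smallest: 55, 45, 33, 17, 16, 7, 6 bp.

55, 45, 33, 17, 16, 7, 6 bp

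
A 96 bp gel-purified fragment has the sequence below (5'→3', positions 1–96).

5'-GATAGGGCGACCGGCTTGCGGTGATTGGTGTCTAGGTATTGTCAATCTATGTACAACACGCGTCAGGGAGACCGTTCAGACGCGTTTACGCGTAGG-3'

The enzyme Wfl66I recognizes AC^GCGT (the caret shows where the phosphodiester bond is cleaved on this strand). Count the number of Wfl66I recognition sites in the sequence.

3

ACGCGT occurs starting at positions 58, 80, 88.
Wfl66I cuts at 3 sites.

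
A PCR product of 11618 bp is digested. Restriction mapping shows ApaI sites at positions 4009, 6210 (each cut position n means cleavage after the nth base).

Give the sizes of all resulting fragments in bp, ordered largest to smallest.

Linear molecule, 2 cuts → 3 fragments:
  4009 − 0 = 4009 bp
  6210 − 4009 = 2201 bp
  11618 − 6210 = 5408 bp
Sorted largest to smallest: 5408, 4009, 2201 bp.

5408, 4009, 2201 bp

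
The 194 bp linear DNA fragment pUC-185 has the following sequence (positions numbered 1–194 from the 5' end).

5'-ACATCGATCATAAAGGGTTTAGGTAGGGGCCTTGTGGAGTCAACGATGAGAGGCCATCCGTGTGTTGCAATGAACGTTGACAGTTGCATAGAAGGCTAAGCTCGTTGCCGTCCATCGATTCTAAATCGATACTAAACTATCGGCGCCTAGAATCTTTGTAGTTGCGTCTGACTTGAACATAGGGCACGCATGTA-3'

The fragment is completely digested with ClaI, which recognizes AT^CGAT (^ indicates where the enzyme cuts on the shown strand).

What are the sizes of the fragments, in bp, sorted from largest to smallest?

111, 68, 11, 4 bp

ClaI sites (ATCGAT) start at positions 3, 114, 125.
ClaI cuts after base 2 of each site, so after positions 4, 115, 126.
Linear molecule, 3 cuts → 4 fragments:
  1–4 → 4 bp
  5–115 → 111 bp
  116–126 → 11 bp
  127–194 → 68 bp
Sorted largest to smallest: 111, 68, 11, 4 bp.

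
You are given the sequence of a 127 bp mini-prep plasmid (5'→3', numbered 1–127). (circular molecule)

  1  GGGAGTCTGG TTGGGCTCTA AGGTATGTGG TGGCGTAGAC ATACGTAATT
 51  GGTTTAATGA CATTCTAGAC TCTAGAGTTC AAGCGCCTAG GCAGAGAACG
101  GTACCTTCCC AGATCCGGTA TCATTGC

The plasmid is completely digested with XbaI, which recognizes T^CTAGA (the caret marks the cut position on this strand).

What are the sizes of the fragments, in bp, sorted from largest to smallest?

120, 7 bp

XbaI sites (TCTAGA) start at positions 64, 71.
XbaI cuts after the first base of each site, so after positions 64, 71.
Circular molecule, 2 cuts → 2 fragments:
  65–71 → 7 bp
  72–127 then 1–64 → 56 + 64 = 120 bp
Sorted largest to smallest: 120, 7 bp.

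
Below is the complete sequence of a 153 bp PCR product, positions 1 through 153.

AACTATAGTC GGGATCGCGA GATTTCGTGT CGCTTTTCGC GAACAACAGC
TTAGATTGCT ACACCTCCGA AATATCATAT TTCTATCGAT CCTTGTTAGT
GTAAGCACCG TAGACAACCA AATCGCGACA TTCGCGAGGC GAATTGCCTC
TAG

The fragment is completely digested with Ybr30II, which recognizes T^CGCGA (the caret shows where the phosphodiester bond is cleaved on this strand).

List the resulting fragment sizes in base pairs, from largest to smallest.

86, 22, 21, 15, 9 bp

Ybr30II sites (TCGCGA) start at positions 15, 37, 123, 132.
Ybr30II cuts after the first base of each site, so after positions 15, 37, 123, 132.
Linear molecule, 4 cuts → 5 fragments:
  1–15 → 15 bp
  16–37 → 22 bp
  38–123 → 86 bp
  124–132 → 9 bp
  133–153 → 21 bp
Sorted largest to smallest: 86, 22, 21, 15, 9 bp.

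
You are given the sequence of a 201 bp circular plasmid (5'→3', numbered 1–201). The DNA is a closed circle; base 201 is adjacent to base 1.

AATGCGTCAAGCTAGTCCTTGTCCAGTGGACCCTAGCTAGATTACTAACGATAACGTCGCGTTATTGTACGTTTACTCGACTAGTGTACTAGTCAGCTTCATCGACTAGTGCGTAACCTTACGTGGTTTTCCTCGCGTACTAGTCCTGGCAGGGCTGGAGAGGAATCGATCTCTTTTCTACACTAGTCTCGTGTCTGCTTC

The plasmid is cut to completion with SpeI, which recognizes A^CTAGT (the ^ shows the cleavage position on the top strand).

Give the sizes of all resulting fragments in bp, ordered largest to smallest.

SpeI sites (ACTAGT) start at positions 80, 88, 105, 139, 182.
SpeI cuts after the first base of each site, so after positions 80, 88, 105, 139, 182.
Circular molecule, 5 cuts → 5 fragments:
  81–88 → 8 bp
  89–105 → 17 bp
  106–139 → 34 bp
  140–182 → 43 bp
  183–201 then 1–80 → 19 + 80 = 99 bp
Sorted largest to smallest: 99, 43, 34, 17, 8 bp.

99, 43, 34, 17, 8 bp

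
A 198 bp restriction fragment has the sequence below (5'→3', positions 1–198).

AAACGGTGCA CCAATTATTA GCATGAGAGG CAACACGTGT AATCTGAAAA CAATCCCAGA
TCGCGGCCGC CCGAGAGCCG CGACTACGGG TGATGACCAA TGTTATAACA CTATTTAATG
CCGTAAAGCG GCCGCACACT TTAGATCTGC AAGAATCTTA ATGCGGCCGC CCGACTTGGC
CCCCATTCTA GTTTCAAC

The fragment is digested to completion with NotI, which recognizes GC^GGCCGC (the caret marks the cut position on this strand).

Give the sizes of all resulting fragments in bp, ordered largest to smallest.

NotI sites (GCGGCCGC) start at positions 63, 128, 163.
NotI cuts after base 2 of each site, so after positions 64, 129, 164.
Linear molecule, 3 cuts → 4 fragments:
  1–64 → 64 bp
  65–129 → 65 bp
  130–164 → 35 bp
  165–198 → 34 bp
Sorted largest to smallest: 65, 64, 35, 34 bp.

65, 64, 35, 34 bp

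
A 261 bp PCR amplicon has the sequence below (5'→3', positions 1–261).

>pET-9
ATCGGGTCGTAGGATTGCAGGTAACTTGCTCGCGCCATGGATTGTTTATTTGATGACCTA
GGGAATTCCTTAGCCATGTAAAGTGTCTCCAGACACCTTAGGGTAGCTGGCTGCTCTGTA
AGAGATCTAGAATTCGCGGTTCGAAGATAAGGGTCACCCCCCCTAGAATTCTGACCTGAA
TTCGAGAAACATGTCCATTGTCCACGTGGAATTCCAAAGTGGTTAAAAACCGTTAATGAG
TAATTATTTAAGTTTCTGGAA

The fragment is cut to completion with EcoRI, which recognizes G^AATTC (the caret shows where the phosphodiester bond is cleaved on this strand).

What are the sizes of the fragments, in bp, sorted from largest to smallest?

67, 63, 52, 36, 31, 12 bp

EcoRI sites (GAATTC) start at positions 63, 130, 166, 178, 209.
EcoRI cuts after the first base of each site, so after positions 63, 130, 166, 178, 209.
Linear molecule, 5 cuts → 6 fragments:
  1–63 → 63 bp
  64–130 → 67 bp
  131–166 → 36 bp
  167–178 → 12 bp
  179–209 → 31 bp
  210–261 → 52 bp
Sorted largest to smallest: 67, 63, 52, 36, 31, 12 bp.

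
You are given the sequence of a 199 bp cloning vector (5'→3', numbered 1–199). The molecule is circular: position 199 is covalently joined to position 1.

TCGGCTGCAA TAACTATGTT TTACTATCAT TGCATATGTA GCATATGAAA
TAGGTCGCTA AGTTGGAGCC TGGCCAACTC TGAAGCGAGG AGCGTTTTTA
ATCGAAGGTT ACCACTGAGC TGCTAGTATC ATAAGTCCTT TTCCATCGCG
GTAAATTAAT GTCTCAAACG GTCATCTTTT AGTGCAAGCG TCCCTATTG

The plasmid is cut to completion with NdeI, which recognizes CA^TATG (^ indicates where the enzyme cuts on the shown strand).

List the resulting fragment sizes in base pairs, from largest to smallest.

NdeI sites (CATATG) start at positions 33, 42.
NdeI cuts after base 2 of each site, so after positions 34, 43.
Circular molecule, 2 cuts → 2 fragments:
  35–43 → 9 bp
  44–199 then 1–34 → 156 + 34 = 190 bp
Sorted largest to smallest: 190, 9 bp.

190, 9 bp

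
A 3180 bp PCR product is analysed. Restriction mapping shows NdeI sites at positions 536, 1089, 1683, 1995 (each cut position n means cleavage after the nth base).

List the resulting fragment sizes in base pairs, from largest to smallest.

Linear molecule, 4 cuts → 5 fragments:
  536 − 0 = 536 bp
  1089 − 536 = 553 bp
  1683 − 1089 = 594 bp
  1995 − 1683 = 312 bp
  3180 − 1995 = 1185 bp
Sorted largest to smallest: 1185, 594, 553, 536, 312 bp.

1185, 594, 553, 536, 312 bp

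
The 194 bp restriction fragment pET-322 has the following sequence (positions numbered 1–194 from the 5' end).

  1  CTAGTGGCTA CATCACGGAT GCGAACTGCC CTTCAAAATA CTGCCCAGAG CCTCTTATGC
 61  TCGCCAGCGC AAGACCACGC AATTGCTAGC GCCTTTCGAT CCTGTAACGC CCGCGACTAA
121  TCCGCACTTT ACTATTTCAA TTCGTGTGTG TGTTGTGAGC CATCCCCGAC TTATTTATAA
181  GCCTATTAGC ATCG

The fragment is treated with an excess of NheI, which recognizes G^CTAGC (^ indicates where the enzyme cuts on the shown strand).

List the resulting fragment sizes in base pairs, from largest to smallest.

109, 85 bp

The NheI site (GCTAGC) starts at position 85.
NheI cuts after the first base of each site, so after position 85.
Linear molecule, 1 cut → 2 fragments:
  1–85 → 85 bp
  86–194 → 109 bp
Sorted largest to smallest: 109, 85 bp.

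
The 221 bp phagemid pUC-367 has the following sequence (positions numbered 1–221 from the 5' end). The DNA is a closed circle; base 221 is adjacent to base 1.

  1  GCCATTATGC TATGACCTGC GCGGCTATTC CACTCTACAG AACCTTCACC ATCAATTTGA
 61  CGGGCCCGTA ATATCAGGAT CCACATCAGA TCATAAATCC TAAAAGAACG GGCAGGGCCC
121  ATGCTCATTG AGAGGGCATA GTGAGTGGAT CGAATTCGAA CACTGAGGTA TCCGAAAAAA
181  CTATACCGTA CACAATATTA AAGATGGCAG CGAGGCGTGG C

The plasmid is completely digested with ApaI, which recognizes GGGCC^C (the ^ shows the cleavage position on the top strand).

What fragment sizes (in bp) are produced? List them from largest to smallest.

ApaI sites (GGGCCC) start at positions 62, 115.
ApaI cuts after base 5 of each site (before the last base), so after positions 66, 119.
Circular molecule, 2 cuts → 2 fragments:
  67–119 → 53 bp
  120–221 then 1–66 → 102 + 66 = 168 bp
Sorted largest to smallest: 168, 53 bp.

168, 53 bp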